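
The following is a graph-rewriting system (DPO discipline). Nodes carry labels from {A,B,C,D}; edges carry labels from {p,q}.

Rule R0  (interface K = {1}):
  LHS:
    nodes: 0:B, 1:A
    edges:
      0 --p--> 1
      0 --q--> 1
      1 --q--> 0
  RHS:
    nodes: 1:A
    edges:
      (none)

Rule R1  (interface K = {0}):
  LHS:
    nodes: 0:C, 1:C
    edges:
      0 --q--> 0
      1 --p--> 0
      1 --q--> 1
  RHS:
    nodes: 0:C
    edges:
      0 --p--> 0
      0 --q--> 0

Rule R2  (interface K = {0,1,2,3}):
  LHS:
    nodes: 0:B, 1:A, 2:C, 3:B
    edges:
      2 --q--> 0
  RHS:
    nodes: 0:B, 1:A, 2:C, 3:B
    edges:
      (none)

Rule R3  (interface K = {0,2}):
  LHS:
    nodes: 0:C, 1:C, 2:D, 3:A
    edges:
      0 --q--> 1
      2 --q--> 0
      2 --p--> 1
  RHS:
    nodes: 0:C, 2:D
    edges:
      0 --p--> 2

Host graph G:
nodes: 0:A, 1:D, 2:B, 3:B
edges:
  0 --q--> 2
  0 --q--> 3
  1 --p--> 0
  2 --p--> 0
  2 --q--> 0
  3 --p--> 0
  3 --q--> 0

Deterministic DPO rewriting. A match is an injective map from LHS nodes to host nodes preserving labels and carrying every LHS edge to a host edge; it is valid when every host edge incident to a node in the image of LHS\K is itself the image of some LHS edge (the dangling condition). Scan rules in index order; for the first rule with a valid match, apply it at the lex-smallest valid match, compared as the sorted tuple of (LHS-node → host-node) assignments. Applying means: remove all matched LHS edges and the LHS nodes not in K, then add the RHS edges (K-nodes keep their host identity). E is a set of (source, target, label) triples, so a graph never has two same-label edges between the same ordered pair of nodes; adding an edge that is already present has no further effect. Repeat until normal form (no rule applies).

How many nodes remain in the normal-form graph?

Answer: 2

Rewrite trace:
[0] host  ⇒  4 nodes, 7 edges  {0-q->2 0-q->3 1-p->0 2-p->0 2-q->0 3-p->0 3-q->0}
[1] R0 @ {0↦2, 1↦0}  ⇒  3 nodes, 4 edges  {0-q->3 1-p->0 3-p->0 3-q->0}
[2] R0 @ {0↦3, 1↦0}  ⇒  2 nodes, 1 edges  {1-p->0}
halt: no rule applies after step 2
NF nodes: {0:A, 1:D}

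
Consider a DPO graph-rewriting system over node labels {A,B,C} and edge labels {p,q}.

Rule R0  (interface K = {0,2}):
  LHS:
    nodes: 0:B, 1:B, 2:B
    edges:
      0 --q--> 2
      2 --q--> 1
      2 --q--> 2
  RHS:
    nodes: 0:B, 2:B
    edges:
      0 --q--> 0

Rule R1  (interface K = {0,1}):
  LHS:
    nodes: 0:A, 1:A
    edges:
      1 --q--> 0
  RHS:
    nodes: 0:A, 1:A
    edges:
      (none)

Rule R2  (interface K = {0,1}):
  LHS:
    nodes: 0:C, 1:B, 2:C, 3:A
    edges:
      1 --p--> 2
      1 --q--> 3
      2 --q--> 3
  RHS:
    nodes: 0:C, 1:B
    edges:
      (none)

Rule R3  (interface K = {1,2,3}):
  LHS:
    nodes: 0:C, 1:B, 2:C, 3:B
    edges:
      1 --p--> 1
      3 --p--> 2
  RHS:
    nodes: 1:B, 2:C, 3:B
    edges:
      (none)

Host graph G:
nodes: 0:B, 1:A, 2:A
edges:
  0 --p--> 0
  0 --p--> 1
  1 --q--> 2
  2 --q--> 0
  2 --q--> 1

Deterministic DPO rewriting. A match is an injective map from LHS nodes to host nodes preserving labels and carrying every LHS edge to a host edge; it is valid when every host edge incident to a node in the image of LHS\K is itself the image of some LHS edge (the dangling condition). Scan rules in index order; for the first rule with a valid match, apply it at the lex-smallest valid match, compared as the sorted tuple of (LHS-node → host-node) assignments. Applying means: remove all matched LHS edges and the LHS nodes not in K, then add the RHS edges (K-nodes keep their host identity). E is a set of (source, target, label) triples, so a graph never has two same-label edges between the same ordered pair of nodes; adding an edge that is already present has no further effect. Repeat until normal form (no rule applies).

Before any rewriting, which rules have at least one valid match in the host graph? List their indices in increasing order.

Answer: [R1]

Derivation:
R0: no valid match — LHS pattern not found
R1: 2 valid matches — {0↦1, 1↦2}, {0↦2, 1↦1}
R2: no valid match — LHS pattern not found
R3: no valid match — LHS pattern not found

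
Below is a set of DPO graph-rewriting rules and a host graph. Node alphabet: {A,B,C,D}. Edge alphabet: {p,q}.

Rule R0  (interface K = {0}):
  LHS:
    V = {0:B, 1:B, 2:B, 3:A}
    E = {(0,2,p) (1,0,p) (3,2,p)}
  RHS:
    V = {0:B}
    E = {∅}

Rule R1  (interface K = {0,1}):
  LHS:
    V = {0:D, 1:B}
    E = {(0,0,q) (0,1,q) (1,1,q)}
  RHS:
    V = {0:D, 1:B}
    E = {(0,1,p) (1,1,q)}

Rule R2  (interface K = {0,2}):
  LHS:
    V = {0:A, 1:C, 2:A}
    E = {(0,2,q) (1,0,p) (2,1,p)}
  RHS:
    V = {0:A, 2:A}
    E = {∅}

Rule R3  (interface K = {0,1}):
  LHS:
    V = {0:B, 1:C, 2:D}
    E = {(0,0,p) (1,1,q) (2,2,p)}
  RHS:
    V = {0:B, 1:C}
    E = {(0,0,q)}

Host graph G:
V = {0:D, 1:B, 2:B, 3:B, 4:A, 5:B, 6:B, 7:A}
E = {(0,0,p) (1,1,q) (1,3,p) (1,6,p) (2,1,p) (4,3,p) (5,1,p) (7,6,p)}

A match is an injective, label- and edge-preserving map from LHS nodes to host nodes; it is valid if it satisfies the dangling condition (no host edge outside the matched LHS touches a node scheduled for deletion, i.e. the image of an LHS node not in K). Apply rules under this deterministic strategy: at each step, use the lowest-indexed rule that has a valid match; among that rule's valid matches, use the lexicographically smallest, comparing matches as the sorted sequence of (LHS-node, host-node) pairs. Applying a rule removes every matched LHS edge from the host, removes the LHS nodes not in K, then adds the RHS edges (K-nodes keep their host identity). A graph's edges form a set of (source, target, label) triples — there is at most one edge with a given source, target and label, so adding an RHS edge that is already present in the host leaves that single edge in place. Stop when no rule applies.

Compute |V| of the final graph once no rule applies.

start.  V:8 E:8  edges: 0-p->0 1-q->1 1-p->3 1-p->6 2-p->1 4-p->3 5-p->1 7-p->6
1. fire R0 via {0↦1, 1↦2, 2↦3, 3↦4}  →  V:5 E:5  edges: 0-p->0 1-q->1 1-p->6 5-p->1 7-p->6
2. fire R0 via {0↦1, 1↦5, 2↦6, 3↦7}  →  V:2 E:2  edges: 0-p->0 1-q->1
halt: no rule applies after step 2
NF nodes: {0:D, 1:B}

Answer: 2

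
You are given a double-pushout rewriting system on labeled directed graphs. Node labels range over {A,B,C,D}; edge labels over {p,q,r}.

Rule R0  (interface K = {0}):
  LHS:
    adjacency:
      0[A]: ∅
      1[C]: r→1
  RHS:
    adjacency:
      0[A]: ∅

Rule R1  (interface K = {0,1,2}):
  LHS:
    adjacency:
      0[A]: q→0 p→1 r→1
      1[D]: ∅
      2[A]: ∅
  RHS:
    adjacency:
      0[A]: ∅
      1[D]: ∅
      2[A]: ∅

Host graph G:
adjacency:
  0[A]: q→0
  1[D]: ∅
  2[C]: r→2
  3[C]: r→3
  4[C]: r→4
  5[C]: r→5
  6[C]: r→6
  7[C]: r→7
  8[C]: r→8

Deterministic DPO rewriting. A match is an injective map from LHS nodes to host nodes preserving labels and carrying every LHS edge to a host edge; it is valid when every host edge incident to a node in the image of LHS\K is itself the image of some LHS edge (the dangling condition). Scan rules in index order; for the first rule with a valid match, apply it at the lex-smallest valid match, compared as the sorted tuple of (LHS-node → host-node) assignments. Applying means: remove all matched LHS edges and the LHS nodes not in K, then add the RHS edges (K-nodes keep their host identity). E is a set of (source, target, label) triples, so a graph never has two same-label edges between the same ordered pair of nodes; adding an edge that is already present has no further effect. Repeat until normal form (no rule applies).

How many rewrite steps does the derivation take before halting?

[0] host  ⇒  9 nodes, 8 edges  {0-q->0 2-r->2 3-r->3 4-r->4 5-r->5 6-r->6 7-r->7 8-r->8}
[1] R0 @ {0↦0, 1↦2}  ⇒  8 nodes, 7 edges  {0-q->0 3-r->3 4-r->4 5-r->5 6-r->6 7-r->7 8-r->8}
[2] R0 @ {0↦0, 1↦3}  ⇒  7 nodes, 6 edges  {0-q->0 4-r->4 5-r->5 6-r->6 7-r->7 8-r->8}
[3] R0 @ {0↦0, 1↦4}  ⇒  6 nodes, 5 edges  {0-q->0 5-r->5 6-r->6 7-r->7 8-r->8}
[4] R0 @ {0↦0, 1↦5}  ⇒  5 nodes, 4 edges  {0-q->0 6-r->6 7-r->7 8-r->8}
[5] R0 @ {0↦0, 1↦6}  ⇒  4 nodes, 3 edges  {0-q->0 7-r->7 8-r->8}
[6] R0 @ {0↦0, 1↦7}  ⇒  3 nodes, 2 edges  {0-q->0 8-r->8}
[7] R0 @ {0↦0, 1↦8}  ⇒  2 nodes, 1 edges  {0-q->0}
final graph: no rule applies after step 7

Answer: 7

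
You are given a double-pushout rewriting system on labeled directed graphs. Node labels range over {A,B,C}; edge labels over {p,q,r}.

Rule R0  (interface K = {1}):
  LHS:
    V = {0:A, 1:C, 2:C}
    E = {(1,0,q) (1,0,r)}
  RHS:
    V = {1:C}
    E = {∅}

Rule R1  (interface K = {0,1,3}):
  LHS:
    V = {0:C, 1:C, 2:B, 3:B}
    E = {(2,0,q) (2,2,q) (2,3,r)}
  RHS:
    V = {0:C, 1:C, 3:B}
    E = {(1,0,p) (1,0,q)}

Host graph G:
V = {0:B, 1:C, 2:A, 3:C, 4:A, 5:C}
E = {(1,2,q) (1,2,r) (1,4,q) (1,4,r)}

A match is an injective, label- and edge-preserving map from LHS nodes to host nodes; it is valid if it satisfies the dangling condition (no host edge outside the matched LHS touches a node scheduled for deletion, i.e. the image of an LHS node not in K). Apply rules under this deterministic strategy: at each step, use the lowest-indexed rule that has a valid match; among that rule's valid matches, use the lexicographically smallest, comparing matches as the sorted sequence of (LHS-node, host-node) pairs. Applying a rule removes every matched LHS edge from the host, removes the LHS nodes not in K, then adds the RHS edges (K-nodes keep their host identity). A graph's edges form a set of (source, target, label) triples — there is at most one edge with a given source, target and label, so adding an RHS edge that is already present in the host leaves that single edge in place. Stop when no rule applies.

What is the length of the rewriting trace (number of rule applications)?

Answer: 2

Steps:
[0] host  ⇒  6 nodes, 4 edges  {1-q->2 1-r->2 1-q->4 1-r->4}
[1] R0 @ {0↦2, 1↦1, 2↦3}  ⇒  4 nodes, 2 edges  {1-q->4 1-r->4}
[2] R0 @ {0↦4, 1↦1, 2↦5}  ⇒  2 nodes, 0 edges  {∅}
final graph: no rule applies after step 2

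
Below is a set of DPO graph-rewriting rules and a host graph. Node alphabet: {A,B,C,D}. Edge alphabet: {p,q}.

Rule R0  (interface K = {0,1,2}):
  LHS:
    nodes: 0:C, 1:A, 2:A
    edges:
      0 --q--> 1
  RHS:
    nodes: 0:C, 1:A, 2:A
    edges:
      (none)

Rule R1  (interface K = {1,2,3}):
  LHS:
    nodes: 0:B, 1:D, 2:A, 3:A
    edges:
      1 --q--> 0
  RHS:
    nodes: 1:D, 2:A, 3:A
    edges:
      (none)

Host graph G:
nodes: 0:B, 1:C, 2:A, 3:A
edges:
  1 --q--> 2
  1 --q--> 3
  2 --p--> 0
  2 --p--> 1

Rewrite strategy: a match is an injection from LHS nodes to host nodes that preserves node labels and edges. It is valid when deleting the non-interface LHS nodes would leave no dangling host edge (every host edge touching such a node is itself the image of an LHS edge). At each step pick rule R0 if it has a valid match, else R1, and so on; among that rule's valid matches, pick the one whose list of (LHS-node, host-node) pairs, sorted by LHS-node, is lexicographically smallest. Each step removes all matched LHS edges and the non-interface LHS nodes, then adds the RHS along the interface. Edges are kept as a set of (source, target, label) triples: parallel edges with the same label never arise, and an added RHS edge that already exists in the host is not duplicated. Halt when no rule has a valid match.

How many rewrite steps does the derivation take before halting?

Answer: 2

Steps:
initial: |V|=4 |E|=4  E = 1-q->2 1-q->3 2-p->0 2-p->1
step 1: apply R0 at {0↦1, 1↦2, 2↦3}  → |V|=4 |E|=3  E = 1-q->3 2-p->0 2-p->1
step 2: apply R0 at {0↦1, 1↦3, 2↦2}  → |V|=4 |E|=2  E = 2-p->0 2-p->1
final graph: no rule applies after step 2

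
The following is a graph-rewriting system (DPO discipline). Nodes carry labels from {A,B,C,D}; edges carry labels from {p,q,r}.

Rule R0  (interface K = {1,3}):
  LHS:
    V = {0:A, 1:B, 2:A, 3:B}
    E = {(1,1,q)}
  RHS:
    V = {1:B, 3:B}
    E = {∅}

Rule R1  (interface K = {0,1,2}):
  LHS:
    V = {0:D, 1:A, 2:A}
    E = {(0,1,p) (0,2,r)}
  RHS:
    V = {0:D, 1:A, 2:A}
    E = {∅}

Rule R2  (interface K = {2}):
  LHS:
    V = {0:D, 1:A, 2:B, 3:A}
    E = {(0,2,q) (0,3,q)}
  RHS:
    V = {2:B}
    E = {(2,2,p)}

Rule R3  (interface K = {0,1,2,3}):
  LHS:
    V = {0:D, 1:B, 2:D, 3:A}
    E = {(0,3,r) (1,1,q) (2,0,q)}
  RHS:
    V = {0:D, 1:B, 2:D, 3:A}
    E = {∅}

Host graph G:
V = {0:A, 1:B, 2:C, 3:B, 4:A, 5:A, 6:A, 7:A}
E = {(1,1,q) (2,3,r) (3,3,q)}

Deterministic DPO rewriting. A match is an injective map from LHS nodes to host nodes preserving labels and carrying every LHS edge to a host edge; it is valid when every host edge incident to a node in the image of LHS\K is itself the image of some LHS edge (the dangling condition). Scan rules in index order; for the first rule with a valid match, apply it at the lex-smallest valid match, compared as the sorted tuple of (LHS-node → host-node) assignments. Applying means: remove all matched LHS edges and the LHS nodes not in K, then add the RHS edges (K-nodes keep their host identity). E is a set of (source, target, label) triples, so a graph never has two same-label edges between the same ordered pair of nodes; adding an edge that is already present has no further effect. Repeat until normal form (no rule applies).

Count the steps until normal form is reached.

Answer: 2

Derivation:
[0] host  ⇒  8 nodes, 3 edges  {1-q->1 2-r->3 3-q->3}
[1] R0 @ {0↦0, 1↦1, 2↦4, 3↦3}  ⇒  6 nodes, 2 edges  {2-r->3 3-q->3}
[2] R0 @ {0↦5, 1↦3, 2↦6, 3↦1}  ⇒  4 nodes, 1 edges  {2-r->3}
final graph: no rule applies after step 2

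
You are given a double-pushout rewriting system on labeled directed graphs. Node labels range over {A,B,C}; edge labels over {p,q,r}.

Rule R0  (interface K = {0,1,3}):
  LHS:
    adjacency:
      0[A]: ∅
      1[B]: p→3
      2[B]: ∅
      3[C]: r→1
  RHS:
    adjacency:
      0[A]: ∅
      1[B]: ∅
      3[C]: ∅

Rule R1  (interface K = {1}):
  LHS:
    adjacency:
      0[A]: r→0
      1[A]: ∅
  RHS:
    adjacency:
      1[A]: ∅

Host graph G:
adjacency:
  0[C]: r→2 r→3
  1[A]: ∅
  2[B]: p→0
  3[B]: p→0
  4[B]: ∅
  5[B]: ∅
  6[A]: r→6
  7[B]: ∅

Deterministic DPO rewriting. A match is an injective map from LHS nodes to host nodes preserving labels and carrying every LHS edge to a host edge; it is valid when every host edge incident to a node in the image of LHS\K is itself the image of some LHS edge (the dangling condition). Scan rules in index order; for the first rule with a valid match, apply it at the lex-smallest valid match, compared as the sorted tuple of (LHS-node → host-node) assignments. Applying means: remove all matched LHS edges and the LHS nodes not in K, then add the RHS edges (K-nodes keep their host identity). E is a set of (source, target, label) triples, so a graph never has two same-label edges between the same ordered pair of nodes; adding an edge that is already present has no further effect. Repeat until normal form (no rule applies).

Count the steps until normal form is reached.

[0] host  ⇒  8 nodes, 5 edges  {0-r->2 0-r->3 2-p->0 3-p->0 6-r->6}
[1] R0 @ {0↦1, 1↦2, 2↦4, 3↦0}  ⇒  7 nodes, 3 edges  {0-r->3 3-p->0 6-r->6}
[2] R0 @ {0↦1, 1↦3, 2↦2, 3↦0}  ⇒  6 nodes, 1 edges  {6-r->6}
[3] R1 @ {0↦6, 1↦1}  ⇒  5 nodes, 0 edges  {∅}
final graph: no rule applies after step 3

Answer: 3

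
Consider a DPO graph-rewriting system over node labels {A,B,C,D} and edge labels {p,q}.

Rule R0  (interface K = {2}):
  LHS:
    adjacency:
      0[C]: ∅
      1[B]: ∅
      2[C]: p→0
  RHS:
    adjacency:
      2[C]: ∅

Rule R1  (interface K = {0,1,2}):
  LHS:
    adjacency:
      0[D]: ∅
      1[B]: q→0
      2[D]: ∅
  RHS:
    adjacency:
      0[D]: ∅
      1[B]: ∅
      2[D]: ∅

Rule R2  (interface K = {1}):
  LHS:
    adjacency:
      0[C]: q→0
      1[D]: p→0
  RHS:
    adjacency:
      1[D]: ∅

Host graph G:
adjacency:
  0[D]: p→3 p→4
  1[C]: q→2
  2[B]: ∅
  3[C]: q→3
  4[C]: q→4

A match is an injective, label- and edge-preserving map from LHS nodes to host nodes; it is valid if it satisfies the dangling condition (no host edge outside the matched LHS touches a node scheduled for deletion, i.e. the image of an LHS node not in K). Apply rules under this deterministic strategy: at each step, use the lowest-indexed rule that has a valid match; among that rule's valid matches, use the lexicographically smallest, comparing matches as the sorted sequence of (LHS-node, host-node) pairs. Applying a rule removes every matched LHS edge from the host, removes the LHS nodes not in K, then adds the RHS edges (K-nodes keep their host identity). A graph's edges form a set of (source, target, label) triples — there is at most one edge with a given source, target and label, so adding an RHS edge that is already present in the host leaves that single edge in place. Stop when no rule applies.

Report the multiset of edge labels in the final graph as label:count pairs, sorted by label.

initial: |V|=5 |E|=5  E = 0-p->3 0-p->4 1-q->2 3-q->3 4-q->4
step 1: apply R2 at {0↦3, 1↦0}  → |V|=4 |E|=3  E = 0-p->4 1-q->2 4-q->4
step 2: apply R2 at {0↦4, 1↦0}  → |V|=3 |E|=1  E = 1-q->2
final graph: no rule applies after step 2
NF edges: [(1, 2, 'q')]

Answer: q:1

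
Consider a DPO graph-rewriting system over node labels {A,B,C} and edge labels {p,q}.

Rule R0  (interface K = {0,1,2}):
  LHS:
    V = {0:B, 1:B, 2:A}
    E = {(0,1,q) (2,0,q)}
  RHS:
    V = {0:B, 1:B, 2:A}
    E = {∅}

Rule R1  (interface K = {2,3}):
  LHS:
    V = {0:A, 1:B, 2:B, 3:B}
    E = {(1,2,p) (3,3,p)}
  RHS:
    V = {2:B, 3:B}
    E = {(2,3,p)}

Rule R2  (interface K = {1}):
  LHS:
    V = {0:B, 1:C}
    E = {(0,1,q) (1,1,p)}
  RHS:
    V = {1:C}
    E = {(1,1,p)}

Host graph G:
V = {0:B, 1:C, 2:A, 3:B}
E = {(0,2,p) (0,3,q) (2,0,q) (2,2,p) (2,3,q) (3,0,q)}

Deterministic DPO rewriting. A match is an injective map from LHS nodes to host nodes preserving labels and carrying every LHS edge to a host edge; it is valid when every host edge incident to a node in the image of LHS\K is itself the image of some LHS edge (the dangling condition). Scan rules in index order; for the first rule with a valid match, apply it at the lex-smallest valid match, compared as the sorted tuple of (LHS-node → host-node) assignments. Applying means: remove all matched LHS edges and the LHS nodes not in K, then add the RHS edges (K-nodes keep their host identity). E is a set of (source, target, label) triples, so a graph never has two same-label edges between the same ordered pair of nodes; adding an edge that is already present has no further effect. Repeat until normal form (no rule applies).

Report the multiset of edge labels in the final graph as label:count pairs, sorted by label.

initial: |V|=4 |E|=6  E = 0-p->2 0-q->3 2-q->0 2-p->2 2-q->3 3-q->0
step 1: apply R0 at {0↦0, 1↦3, 2↦2}  → |V|=4 |E|=4  E = 0-p->2 2-p->2 2-q->3 3-q->0
step 2: apply R0 at {0↦3, 1↦0, 2↦2}  → |V|=4 |E|=2  E = 0-p->2 2-p->2
final graph: no rule applies after step 2
NF edges: [(0, 2, 'p'), (2, 2, 'p')]

Answer: p:2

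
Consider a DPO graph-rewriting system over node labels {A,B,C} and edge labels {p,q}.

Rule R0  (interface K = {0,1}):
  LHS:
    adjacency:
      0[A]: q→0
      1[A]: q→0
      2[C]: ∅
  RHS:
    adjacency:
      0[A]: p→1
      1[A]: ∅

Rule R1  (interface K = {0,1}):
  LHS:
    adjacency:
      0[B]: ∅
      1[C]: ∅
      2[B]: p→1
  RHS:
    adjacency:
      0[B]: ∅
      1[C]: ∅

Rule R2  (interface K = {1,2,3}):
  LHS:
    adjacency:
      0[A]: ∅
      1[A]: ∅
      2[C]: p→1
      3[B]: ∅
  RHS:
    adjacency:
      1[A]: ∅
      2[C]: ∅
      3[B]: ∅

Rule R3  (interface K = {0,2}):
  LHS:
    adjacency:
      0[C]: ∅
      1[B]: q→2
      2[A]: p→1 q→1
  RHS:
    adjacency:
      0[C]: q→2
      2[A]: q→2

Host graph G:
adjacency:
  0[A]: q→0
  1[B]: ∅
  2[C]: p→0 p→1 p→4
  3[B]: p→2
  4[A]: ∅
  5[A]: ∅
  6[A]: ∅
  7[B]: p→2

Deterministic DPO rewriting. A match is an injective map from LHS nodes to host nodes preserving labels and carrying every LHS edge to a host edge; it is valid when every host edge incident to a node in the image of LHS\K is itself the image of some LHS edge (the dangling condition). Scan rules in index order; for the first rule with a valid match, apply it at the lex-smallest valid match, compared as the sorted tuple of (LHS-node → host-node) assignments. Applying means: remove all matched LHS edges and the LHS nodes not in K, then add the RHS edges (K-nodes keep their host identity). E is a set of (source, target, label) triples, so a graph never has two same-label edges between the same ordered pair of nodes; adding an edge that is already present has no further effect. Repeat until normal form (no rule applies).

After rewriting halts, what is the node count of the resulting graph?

start.  V:8 E:6  edges: 0-q->0 2-p->0 2-p->1 2-p->4 3-p->2 7-p->2
1. fire R1 via {0↦1, 1↦2, 2↦3}  →  V:7 E:5  edges: 0-q->0 2-p->0 2-p->1 2-p->4 7-p->2
2. fire R1 via {0↦1, 1↦2, 2↦7}  →  V:6 E:4  edges: 0-q->0 2-p->0 2-p->1 2-p->4
3. fire R2 via {0↦5, 1↦0, 2↦2, 3↦1}  →  V:5 E:3  edges: 0-q->0 2-p->1 2-p->4
4. fire R2 via {0↦6, 1↦4, 2↦2, 3↦1}  →  V:4 E:2  edges: 0-q->0 2-p->1
normal form: no rule applies after step 4
NF nodes: {0:A, 1:B, 2:C, 4:A}

Answer: 4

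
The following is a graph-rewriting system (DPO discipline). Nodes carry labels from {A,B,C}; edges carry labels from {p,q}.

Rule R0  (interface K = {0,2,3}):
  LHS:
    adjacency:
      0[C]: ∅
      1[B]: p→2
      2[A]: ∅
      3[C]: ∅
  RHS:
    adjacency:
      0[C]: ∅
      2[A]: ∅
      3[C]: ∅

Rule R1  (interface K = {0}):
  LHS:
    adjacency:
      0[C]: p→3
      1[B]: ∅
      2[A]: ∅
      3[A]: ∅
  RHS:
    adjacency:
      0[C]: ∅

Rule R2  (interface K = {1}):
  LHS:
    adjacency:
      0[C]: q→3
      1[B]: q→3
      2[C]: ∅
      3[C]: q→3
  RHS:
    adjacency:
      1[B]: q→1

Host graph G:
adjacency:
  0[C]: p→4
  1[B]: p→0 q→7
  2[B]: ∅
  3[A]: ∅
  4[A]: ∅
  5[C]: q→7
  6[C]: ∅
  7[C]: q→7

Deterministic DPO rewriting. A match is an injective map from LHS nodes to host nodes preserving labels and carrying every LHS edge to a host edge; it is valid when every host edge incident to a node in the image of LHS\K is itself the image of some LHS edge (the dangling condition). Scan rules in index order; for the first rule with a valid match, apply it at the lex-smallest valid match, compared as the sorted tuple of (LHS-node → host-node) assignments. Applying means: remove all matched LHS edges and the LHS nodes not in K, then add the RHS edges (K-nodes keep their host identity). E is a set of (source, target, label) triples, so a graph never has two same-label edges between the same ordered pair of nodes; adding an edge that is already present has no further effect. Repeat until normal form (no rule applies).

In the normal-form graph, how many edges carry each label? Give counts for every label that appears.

Answer: p:1 q:1

Rewrite trace:
initial: |V|=8 |E|=5  E = 0-p->4 1-p->0 1-q->7 5-q->7 7-q->7
step 1: apply R1 at {0↦0, 1↦2, 2↦3, 3↦4}  → |V|=5 |E|=4  E = 1-p->0 1-q->7 5-q->7 7-q->7
step 2: apply R2 at {0↦5, 1↦1, 2↦6, 3↦7}  → |V|=2 |E|=2  E = 1-p->0 1-q->1
normal form: no rule applies after step 2
NF edges: [(1, 0, 'p'), (1, 1, 'q')]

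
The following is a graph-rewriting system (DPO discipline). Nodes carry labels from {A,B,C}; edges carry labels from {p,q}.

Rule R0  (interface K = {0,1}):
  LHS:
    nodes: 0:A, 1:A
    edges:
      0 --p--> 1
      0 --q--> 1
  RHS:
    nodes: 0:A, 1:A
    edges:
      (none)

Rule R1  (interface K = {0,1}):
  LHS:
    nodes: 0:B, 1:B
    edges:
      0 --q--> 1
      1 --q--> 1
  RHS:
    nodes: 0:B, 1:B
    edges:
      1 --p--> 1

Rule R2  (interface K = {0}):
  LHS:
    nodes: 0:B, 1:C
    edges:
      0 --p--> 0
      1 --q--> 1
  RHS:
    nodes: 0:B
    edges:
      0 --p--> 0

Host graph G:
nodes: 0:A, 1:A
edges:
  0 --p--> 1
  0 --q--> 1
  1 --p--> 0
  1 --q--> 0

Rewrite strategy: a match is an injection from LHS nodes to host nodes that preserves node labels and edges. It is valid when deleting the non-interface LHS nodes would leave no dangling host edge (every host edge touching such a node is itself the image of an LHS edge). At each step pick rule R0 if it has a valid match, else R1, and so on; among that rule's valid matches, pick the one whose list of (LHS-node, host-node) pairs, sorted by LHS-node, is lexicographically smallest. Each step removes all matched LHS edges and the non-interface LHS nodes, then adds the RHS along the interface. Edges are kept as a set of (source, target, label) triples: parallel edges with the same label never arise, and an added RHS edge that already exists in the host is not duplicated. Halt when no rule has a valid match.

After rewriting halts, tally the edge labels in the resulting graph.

Answer: (no edges)

Derivation:
initial: |V|=2 |E|=4  E = 0-p->1 0-q->1 1-p->0 1-q->0
step 1: apply R0 at {0↦0, 1↦1}  → |V|=2 |E|=2  E = 1-p->0 1-q->0
step 2: apply R0 at {0↦1, 1↦0}  → |V|=2 |E|=0  E = ∅
halt: no rule applies after step 2
NF edges: []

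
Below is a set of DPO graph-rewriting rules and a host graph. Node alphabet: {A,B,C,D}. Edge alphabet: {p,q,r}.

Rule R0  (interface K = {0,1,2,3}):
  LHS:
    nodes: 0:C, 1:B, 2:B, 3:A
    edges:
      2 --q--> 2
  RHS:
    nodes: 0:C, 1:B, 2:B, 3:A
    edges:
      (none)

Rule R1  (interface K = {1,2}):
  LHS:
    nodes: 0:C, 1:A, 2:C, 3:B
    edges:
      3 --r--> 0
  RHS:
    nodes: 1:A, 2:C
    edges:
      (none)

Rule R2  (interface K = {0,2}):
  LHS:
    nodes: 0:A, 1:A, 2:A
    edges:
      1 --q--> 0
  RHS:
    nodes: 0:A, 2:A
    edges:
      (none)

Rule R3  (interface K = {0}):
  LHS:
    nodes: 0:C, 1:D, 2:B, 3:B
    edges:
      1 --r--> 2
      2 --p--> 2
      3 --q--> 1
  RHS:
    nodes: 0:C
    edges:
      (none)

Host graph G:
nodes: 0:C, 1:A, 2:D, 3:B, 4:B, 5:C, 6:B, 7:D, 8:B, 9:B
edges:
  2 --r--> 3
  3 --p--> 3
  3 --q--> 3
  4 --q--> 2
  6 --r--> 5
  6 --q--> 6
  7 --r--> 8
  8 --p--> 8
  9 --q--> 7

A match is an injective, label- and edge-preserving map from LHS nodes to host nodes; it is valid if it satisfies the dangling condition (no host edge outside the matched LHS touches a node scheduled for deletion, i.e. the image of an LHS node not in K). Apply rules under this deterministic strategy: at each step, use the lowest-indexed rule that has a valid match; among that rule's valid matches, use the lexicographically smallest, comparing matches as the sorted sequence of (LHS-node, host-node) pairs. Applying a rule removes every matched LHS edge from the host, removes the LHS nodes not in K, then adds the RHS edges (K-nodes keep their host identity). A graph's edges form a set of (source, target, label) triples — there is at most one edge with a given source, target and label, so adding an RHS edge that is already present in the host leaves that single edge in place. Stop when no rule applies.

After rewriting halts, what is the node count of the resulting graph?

Answer: 2

Derivation:
[0] host  ⇒  10 nodes, 9 edges  {2-r->3 3-p->3 3-q->3 4-q->2 6-r->5 6-q->6 7-r->8 8-p->8 9-q->7}
[1] R0 @ {0↦0, 1↦3, 2↦6, 3↦1}  ⇒  10 nodes, 8 edges  {2-r->3 3-p->3 3-q->3 4-q->2 6-r->5 7-r->8 8-p->8 9-q->7}
[2] R0 @ {0↦0, 1↦4, 2↦3, 3↦1}  ⇒  10 nodes, 7 edges  {2-r->3 3-p->3 4-q->2 6-r->5 7-r->8 8-p->8 9-q->7}
[3] R1 @ {0↦5, 1↦1, 2↦0, 3↦6}  ⇒  8 nodes, 6 edges  {2-r->3 3-p->3 4-q->2 7-r->8 8-p->8 9-q->7}
[4] R3 @ {0↦0, 1↦2, 2↦3, 3↦4}  ⇒  5 nodes, 3 edges  {7-r->8 8-p->8 9-q->7}
[5] R3 @ {0↦0, 1↦7, 2↦8, 3↦9}  ⇒  2 nodes, 0 edges  {∅}
final graph: no rule applies after step 5
NF nodes: {0:C, 1:A}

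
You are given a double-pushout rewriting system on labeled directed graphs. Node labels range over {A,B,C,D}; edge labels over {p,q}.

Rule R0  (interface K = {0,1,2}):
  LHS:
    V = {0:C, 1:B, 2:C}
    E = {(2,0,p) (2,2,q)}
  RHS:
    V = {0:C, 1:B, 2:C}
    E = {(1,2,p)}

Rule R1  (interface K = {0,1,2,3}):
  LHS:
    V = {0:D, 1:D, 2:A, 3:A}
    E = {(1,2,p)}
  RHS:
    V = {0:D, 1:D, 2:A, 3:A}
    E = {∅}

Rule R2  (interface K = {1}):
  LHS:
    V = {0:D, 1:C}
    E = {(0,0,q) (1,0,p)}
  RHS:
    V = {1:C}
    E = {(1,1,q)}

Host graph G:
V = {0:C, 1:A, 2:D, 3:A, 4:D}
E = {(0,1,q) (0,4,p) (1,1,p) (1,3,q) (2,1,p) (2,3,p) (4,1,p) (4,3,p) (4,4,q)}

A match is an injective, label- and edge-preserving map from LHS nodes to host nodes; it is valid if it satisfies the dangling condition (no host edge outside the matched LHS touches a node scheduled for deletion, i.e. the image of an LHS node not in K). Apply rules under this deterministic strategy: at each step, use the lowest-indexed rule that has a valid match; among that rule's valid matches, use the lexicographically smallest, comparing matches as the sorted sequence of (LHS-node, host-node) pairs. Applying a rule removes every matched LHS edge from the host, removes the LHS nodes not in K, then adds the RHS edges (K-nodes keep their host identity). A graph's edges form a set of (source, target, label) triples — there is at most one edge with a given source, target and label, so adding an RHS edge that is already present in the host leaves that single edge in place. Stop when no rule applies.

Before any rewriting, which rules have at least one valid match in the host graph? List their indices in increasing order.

R0: no valid match — LHS pattern not found
R1: 4 valid matches — {0↦2, 1↦4, 2↦1, 3↦3}, {0↦2, 1↦4, 2↦3, 3↦1}, {0↦4, 1↦2, 2↦1, 3↦3} (+1 more)
R2: no valid match — 1 raw match, all fail dangling condition

Answer: [R1]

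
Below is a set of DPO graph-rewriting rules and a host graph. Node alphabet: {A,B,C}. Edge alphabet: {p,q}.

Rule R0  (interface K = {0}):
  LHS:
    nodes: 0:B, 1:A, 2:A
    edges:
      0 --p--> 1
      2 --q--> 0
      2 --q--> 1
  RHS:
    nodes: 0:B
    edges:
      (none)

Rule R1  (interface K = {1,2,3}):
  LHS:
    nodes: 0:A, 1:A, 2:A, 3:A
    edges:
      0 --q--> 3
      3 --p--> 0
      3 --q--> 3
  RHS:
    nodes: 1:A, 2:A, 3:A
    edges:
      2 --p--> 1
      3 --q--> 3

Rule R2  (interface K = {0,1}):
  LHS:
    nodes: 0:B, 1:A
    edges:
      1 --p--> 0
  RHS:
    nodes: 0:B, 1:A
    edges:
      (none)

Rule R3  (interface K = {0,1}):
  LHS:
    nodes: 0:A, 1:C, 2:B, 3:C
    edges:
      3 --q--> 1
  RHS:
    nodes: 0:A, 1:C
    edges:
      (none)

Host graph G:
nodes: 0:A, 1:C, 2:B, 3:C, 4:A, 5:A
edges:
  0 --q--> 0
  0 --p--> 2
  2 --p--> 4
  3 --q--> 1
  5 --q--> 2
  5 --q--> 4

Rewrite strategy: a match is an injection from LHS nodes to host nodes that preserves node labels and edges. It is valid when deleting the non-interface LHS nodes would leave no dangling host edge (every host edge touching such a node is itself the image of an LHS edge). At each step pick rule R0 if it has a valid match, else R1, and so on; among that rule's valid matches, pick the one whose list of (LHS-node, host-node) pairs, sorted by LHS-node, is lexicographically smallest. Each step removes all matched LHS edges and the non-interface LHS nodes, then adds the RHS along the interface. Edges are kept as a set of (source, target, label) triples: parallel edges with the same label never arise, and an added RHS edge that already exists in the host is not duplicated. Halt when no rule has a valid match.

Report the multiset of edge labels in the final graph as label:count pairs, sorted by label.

start.  V:6 E:6  edges: 0-q->0 0-p->2 2-p->4 3-q->1 5-q->2 5-q->4
1. fire R0 via {0↦2, 1↦4, 2↦5}  →  V:4 E:3  edges: 0-q->0 0-p->2 3-q->1
2. fire R2 via {0↦2, 1↦0}  →  V:4 E:2  edges: 0-q->0 3-q->1
3. fire R3 via {0↦0, 1↦1, 2↦2, 3↦3}  →  V:2 E:1  edges: 0-q->0
normal form: no rule applies after step 3
NF edges: [(0, 0, 'q')]

Answer: q:1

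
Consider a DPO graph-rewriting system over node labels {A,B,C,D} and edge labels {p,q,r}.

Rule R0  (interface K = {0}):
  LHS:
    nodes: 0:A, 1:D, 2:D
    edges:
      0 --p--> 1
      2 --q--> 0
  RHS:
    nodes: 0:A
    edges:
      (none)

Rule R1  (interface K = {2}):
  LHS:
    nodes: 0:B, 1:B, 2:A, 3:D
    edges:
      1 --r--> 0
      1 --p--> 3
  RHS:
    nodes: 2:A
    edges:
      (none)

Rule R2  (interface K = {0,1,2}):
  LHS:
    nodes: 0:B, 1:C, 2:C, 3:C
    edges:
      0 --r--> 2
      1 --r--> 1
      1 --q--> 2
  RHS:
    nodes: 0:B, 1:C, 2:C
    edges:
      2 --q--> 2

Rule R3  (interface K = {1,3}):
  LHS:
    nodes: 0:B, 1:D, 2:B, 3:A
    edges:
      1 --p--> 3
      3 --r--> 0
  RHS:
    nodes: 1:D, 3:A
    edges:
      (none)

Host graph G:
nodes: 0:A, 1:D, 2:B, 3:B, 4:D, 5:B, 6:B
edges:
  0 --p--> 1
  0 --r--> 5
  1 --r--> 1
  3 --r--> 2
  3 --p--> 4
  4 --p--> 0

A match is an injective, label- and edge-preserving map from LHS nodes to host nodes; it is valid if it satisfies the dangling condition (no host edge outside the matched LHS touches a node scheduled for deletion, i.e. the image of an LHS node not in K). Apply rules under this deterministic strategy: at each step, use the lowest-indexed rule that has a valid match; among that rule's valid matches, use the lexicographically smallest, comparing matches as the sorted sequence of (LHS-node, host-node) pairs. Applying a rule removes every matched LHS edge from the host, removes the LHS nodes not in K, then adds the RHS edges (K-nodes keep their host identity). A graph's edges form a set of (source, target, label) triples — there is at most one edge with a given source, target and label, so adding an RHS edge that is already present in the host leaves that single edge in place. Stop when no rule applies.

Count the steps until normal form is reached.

start.  V:7 E:6  edges: 0-p->1 0-r->5 1-r->1 3-r->2 3-p->4 4-p->0
1. fire R3 via {0↦5, 1↦4, 2↦6, 3↦0}  →  V:5 E:4  edges: 0-p->1 1-r->1 3-r->2 3-p->4
2. fire R1 via {0↦2, 1↦3, 2↦0, 3↦4}  →  V:2 E:2  edges: 0-p->1 1-r->1
halt: no rule applies after step 2

Answer: 2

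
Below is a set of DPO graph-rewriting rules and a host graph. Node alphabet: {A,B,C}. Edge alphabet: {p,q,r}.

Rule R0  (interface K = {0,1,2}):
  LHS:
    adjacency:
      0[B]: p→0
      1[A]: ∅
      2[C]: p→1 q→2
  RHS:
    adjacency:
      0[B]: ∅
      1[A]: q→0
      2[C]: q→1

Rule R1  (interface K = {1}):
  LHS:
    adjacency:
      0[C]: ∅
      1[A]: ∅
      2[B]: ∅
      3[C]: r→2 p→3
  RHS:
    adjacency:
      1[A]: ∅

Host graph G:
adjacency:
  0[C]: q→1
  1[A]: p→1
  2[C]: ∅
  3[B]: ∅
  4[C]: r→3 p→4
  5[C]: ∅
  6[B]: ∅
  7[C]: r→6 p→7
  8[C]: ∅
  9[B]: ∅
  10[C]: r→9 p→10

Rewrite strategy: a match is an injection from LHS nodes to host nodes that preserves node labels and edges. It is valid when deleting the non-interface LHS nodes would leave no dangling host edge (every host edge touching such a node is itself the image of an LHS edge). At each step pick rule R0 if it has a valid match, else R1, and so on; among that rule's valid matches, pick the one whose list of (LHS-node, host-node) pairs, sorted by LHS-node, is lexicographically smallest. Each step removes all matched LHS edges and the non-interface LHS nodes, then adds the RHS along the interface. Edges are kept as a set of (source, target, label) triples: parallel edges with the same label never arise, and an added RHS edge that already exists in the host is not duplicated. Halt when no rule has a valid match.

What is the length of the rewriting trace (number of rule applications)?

Answer: 3

Steps:
[0] host  ⇒  11 nodes, 8 edges  {0-q->1 1-p->1 4-r->3 4-p->4 7-r->6 7-p->7 10-r->9 10-p->10}
[1] R1 @ {0↦2, 1↦1, 2↦3, 3↦4}  ⇒  8 nodes, 6 edges  {0-q->1 1-p->1 7-r->6 7-p->7 10-r->9 10-p->10}
[2] R1 @ {0↦5, 1↦1, 2↦6, 3↦7}  ⇒  5 nodes, 4 edges  {0-q->1 1-p->1 10-r->9 10-p->10}
[3] R1 @ {0↦8, 1↦1, 2↦9, 3↦10}  ⇒  2 nodes, 2 edges  {0-q->1 1-p->1}
halt: no rule applies after step 3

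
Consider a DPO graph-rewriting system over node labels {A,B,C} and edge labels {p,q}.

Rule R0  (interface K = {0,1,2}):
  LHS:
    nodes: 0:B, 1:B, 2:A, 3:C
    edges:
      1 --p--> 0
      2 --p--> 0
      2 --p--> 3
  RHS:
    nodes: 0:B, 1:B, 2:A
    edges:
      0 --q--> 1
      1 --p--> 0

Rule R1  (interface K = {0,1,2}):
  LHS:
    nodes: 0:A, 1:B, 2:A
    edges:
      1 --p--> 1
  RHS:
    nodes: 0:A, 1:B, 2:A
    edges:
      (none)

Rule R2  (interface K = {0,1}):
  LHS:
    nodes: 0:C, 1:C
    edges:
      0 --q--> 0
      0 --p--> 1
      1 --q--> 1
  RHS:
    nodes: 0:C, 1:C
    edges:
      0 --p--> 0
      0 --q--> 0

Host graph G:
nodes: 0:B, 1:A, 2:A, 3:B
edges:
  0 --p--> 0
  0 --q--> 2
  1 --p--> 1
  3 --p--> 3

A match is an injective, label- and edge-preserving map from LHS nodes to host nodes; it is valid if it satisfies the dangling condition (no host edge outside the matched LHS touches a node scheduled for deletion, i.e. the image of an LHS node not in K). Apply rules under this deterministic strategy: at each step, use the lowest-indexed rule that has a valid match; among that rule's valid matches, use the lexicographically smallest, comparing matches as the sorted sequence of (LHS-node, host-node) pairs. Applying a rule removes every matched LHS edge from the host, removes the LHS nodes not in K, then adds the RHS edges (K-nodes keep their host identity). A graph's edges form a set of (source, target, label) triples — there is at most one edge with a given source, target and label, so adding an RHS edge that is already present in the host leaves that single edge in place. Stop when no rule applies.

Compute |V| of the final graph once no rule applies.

[0] host  ⇒  4 nodes, 4 edges  {0-p->0 0-q->2 1-p->1 3-p->3}
[1] R1 @ {0↦1, 1↦0, 2↦2}  ⇒  4 nodes, 3 edges  {0-q->2 1-p->1 3-p->3}
[2] R1 @ {0↦1, 1↦3, 2↦2}  ⇒  4 nodes, 2 edges  {0-q->2 1-p->1}
halt: no rule applies after step 2
NF nodes: {0:B, 1:A, 2:A, 3:B}

Answer: 4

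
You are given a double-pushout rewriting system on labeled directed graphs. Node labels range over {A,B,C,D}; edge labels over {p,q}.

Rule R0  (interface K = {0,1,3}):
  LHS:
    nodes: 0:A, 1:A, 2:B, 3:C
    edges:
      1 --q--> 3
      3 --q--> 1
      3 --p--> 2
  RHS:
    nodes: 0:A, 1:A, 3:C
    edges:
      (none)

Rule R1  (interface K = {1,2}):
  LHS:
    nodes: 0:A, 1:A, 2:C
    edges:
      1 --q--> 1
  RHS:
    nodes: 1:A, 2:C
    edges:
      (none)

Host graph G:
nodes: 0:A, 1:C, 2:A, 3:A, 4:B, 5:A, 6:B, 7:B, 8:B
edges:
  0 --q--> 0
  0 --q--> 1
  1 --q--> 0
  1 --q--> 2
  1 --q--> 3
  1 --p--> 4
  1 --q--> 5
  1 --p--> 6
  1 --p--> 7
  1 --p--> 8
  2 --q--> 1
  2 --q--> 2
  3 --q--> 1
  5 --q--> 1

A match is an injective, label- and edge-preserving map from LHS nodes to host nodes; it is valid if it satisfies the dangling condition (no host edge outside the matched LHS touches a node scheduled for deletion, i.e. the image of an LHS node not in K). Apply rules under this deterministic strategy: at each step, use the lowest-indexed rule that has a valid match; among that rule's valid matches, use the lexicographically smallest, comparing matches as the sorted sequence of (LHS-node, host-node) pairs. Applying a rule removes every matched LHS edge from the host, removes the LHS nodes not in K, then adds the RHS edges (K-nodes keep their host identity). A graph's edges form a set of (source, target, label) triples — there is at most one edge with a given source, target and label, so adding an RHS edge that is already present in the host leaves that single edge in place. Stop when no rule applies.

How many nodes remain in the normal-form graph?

initial: |V|=9 |E|=14  E = 0-q->0 0-q->1 1-q->0 1-q->2 1-q->3 1-p->4 1-q->5 1-p->6 1-p->7 1-p->8 2-q->1 2-q->2 3-q->1 5-q->1
step 1: apply R0 at {0↦0, 1↦2, 2↦4, 3↦1}  → |V|=8 |E|=11  E = 0-q->0 0-q->1 1-q->0 1-q->3 1-q->5 1-p->6 1-p->7 1-p->8 2-q->2 3-q->1 5-q->1
step 2: apply R0 at {0↦0, 1↦3, 2↦6, 3↦1}  → |V|=7 |E|=8  E = 0-q->0 0-q->1 1-q->0 1-q->5 1-p->7 1-p->8 2-q->2 5-q->1
step 3: apply R0 at {0↦0, 1↦5, 2↦7, 3↦1}  → |V|=6 |E|=5  E = 0-q->0 0-q->1 1-q->0 1-p->8 2-q->2
step 4: apply R0 at {0↦2, 1↦0, 2↦8, 3↦1}  → |V|=5 |E|=2  E = 0-q->0 2-q->2
step 5: apply R1 at {0↦3, 1↦0, 2↦1}  → |V|=4 |E|=1  E = 2-q->2
step 6: apply R1 at {0↦0, 1↦2, 2↦1}  → |V|=3 |E|=0  E = ∅
normal form: no rule applies after step 6
NF nodes: {1:C, 2:A, 5:A}

Answer: 3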